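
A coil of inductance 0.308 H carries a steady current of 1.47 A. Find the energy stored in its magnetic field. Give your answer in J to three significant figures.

U ≈ 0.333 J

Stored magnetic energy: U = ½LI².
U = ½(0.308 H)(1.47 A)² = 0.3328 J.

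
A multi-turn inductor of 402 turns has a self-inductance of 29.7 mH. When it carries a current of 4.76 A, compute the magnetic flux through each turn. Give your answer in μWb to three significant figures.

Φ_B ≈ 352 μWb

From L = NΦ_B/I, the flux per turn is Φ_B = LI/N.
Φ_B = (2.970×10^-2 H)(4.76 A)/402 = 3.517×10^-4 Wb.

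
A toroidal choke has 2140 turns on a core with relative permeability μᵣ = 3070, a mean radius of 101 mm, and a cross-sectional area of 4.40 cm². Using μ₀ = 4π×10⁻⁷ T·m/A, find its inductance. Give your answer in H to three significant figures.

L ≈ 12.2 H

For a thin toroid, L = μ₀μᵣN²A/(2πR).
L = (4π×10⁻⁷)(3070)(2140)²(4.400×10^-4) / (2π×0.101 m) = 12.2497 H.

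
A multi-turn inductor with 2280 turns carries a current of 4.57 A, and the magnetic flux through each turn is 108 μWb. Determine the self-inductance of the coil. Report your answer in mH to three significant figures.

Self-inductance is defined by L = NΦ_B/I (flux linkage over current).
L = (2280)(1.080×10^-4 Wb)/(4.57 A) = 5.388×10^-2 H.

L ≈ 53.9 mH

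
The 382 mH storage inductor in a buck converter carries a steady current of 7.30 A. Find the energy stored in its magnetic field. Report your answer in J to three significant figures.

Stored magnetic energy: U = ½LI².
U = ½(0.382 H)(7.30 A)² = 10.18 J.

U ≈ 10.2 J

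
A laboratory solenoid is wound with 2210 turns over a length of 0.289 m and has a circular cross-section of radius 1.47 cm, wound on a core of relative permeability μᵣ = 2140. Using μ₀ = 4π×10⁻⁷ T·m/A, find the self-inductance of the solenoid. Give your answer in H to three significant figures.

L ≈ 30.9 H

A = πr² = π(1.470×10^-2 m)² = 6.789×10^-4 m².
For a long solenoid, L = μ₀μᵣN²A/ℓ.
L = (4π×10⁻⁷)(2140)(2210)²(6.789×10^-4)/(0.289 m) = 30.85 H.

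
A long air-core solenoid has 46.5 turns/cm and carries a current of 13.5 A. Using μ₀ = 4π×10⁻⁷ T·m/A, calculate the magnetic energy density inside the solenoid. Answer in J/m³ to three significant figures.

u ≈ 2480 J/m³

B = μ₀nI = (4π×10⁻⁷)(4.650×10^3)(13.5) = 7.889×10^-2 T.
u = B²/(2μ₀) = (7.889×10^-2)²/(2×4π×10⁻⁷) = 2.476×10^3 J/m³.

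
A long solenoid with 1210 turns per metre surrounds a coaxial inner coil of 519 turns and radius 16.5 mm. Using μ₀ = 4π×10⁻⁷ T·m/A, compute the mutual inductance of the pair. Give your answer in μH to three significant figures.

The outer solenoid produces a uniform field B₁ = μ₀n₁I₁ across the inner coil,
so the flux linkage is N₂Φ = N₂B₁A₂ = μ₀n₁N₂A₂·I₁, giving M = μ₀n₁N₂A₂.
A₂ = πr² = π(1.650×10^-2 m)² = 8.553×10^-4 m².
M = (4π×10⁻⁷)(1210)(519)(8.553×10^-4) = 6.750×10^-4 H.

M ≈ 675 μH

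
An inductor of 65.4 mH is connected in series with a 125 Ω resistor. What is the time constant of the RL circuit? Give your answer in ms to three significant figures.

τ = L/R = (6.540×10^-2 H)/(125 Ω) = 5.232×10^-4 s.

τ ≈ 0.523 ms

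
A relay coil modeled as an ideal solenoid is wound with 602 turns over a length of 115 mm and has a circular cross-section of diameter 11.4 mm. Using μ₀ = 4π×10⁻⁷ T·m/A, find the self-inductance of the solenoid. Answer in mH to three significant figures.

A = π(d/2)² = π(5.700×10^-3 m)² = 1.021×10^-4 m².
For a long solenoid, L = μ₀N²A/ℓ.
L = (4π×10⁻⁷)(602)²(1.021×10^-4)/(0.115 m) = 4.042×10^-4 H.

L ≈ 0.404 mH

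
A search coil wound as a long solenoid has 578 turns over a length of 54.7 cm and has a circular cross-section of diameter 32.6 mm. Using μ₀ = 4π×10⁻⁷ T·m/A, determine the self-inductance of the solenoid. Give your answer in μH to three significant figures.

A = π(d/2)² = π(1.630×10^-2 m)² = 8.347×10^-4 m².
For a long solenoid, L = μ₀N²A/ℓ.
L = (4π×10⁻⁷)(578)²(8.347×10^-4)/(0.547 m) = 6.406×10^-4 H.

L ≈ 641 μH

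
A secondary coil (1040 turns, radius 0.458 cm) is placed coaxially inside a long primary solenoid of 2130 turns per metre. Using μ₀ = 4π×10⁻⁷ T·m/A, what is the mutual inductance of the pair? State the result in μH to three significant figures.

M ≈ 183 μH

The outer solenoid produces a uniform field B₁ = μ₀n₁I₁ across the inner coil,
so the flux linkage is N₂Φ = N₂B₁A₂ = μ₀n₁N₂A₂·I₁, giving M = μ₀n₁N₂A₂.
A₂ = πr² = π(4.580×10^-3 m)² = 6.590×10^-5 m².
M = (4π×10⁻⁷)(2130)(1040)(6.590×10^-5) = 1.834×10^-4 H.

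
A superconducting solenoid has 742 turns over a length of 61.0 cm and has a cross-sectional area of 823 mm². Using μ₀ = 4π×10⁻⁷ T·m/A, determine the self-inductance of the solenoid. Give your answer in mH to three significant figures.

L ≈ 0.933 mH

A = 823 mm² = 8.230×10^-4 m².
For a long solenoid, L = μ₀N²A/ℓ.
L = (4π×10⁻⁷)(742)²(8.230×10^-4)/(0.61 m) = 9.334×10^-4 H.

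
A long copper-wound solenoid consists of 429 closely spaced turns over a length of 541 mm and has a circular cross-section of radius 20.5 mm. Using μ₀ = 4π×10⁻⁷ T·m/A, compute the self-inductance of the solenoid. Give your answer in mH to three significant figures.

L ≈ 0.564 mH

A = πr² = π(2.050×10^-2 m)² = 1.320×10^-3 m².
For a long solenoid, L = μ₀N²A/ℓ.
L = (4π×10⁻⁷)(429)²(1.320×10^-3)/(0.541 m) = 5.644×10^-4 H.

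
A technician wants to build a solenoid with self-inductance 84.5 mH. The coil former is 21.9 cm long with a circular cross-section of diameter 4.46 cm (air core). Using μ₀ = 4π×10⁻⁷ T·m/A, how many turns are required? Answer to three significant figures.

A = π(d/2)² = π(2.230×10^-2 m)² = 1.562×10^-3 m².
From L = μ₀N²A/ℓ, N = √(Lℓ / (μ₀A)).
N = √[(8.450×10^-2)(0.219) / ((4π×10⁻⁷)×1.562×10^-3)] = √(9.426×10^6) ≈ 3070.2.

N ≈ 3070 turns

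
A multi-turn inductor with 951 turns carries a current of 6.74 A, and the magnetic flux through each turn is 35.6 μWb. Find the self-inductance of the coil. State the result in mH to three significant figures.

Self-inductance is defined by L = NΦ_B/I (flux linkage over current).
L = (951)(3.560×10^-5 Wb)/(6.74 A) = 5.023×10^-3 H.

L ≈ 5.02 mH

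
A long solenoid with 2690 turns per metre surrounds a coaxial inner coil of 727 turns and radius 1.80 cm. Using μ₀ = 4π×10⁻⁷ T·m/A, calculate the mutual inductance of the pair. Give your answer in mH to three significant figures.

M ≈ 2.50 mH

The outer solenoid produces a uniform field B₁ = μ₀n₁I₁ across the inner coil,
so the flux linkage is N₂Φ = N₂B₁A₂ = μ₀n₁N₂A₂·I₁, giving M = μ₀n₁N₂A₂.
A₂ = πr² = π(1.800×10^-2 m)² = 1.018×10^-3 m².
M = (4π×10⁻⁷)(2690)(727)(1.018×10^-3) = 2.501×10^-3 H.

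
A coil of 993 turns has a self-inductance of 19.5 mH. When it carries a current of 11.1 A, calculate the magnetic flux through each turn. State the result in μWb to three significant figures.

Φ_B ≈ 218 μWb

From L = NΦ_B/I, the flux per turn is Φ_B = LI/N.
Φ_B = (1.950×10^-2 H)(11.1 A)/993 = 2.180×10^-4 Wb.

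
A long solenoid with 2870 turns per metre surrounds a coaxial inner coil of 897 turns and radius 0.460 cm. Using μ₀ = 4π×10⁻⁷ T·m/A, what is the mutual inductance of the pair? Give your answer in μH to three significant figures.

M ≈ 215 μH

The outer solenoid produces a uniform field B₁ = μ₀n₁I₁ across the inner coil,
so the flux linkage is N₂Φ = N₂B₁A₂ = μ₀n₁N₂A₂·I₁, giving M = μ₀n₁N₂A₂.
A₂ = πr² = π(4.600×10^-3 m)² = 6.648×10^-5 m².
M = (4π×10⁻⁷)(2870)(897)(6.648×10^-5) = 2.151×10^-4 H.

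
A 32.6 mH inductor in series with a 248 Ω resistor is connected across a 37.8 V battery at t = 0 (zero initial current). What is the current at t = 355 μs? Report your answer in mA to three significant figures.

I ≈ 142 mA

τ = L/R = 3.260×10^-2/248 = 1.3145×10^-4 s; final current I_∞ = ε/R = 37.8/248 = 0.1524 A.
I(t) = I_∞(1 − e^(−t/τ)) with t/τ = 2.701.
I = (0.1524)(1 − e^(−2.701)) = 0.1422 A.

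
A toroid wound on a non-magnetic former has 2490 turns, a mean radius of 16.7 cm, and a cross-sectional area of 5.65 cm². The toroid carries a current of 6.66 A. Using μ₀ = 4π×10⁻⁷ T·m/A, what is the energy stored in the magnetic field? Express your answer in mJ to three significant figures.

U ≈ 93.0 mJ

L = μ₀N²A/(2πR) = (4π×10⁻⁷)(2490)²(5.650×10^-4)/(2π×0.167) = 4.195×10^-3 H.
U = ½LI² = ½(4.195×10^-3)(6.66)² = 9.304×10^-2 J.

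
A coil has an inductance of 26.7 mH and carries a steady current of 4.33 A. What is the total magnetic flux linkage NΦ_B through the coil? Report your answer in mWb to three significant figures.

NΦ_B ≈ 116 mWb

From L = NΦ_B/I, the flux linkage is NΦ_B = LI.
NΦ_B = (2.670×10^-2 H)(4.33 A) = 0.1156 Wb.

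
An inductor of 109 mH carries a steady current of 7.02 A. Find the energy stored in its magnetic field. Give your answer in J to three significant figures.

Stored magnetic energy: U = ½LI².
U = ½(0.109 H)(7.02 A)² = 2.686 J.

U ≈ 2.69 J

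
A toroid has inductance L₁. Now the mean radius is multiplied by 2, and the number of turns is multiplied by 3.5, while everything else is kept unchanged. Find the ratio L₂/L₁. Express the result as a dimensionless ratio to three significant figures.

L₂/L₁ = 6.13

For a toroid, L ∝ μᵣN²A/R.
L₂/L₁ = (2)^-1 × (3.5)^2 = 6.13.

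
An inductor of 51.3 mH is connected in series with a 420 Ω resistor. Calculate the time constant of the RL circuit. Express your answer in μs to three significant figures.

τ ≈ 122 μs

τ = L/R = (5.130×10^-2 H)/(420 Ω) = 1.221×10^-4 s.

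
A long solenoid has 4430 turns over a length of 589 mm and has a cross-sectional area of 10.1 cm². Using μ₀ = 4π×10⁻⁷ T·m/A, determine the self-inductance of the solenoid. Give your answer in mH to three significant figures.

A = 10.1 cm² = 1.010×10^-3 m².
For a long solenoid, L = μ₀N²A/ℓ.
L = (4π×10⁻⁷)(4430)²(1.010×10^-3)/(0.589 m) = 4.229×10^-2 H.

L ≈ 42.3 mH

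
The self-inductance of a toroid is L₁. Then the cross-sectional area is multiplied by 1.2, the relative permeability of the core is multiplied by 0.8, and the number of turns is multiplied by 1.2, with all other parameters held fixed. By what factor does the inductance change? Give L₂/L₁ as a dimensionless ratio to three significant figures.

L₂/L₁ = 1.38

For a toroid, L ∝ μᵣN²A/R.
L₂/L₁ = (1.2) × (0.8) × (1.2)^2 = 1.38.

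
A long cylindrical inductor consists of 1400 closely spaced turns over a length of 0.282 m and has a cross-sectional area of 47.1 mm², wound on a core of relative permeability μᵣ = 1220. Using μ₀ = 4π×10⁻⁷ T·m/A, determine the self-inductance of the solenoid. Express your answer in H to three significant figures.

L ≈ 0.502 H

A = 47.1 mm² = 4.710×10^-5 m².
For a long solenoid, L = μ₀μᵣN²A/ℓ.
L = (4π×10⁻⁷)(1220)(1400)²(4.710×10^-5)/(0.282 m) = 0.5019 H.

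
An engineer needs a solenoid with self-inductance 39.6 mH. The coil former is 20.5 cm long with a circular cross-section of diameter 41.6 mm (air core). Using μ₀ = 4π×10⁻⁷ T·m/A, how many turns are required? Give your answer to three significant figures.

A = π(d/2)² = π(2.080×10^-2 m)² = 1.359×10^-3 m².
From L = μ₀N²A/ℓ, N = √(Lℓ / (μ₀A)).
N = √[(3.960×10^-2)(0.205) / ((4π×10⁻⁷)×1.359×10^-3)] = √(4.753×10^6) ≈ 2180.1.

N ≈ 2180 turns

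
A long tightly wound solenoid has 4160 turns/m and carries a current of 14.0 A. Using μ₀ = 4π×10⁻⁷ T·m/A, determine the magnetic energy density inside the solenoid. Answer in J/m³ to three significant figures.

B = μ₀nI = (4π×10⁻⁷)(4.160×10^3)(14.0) = 7.319×10^-2 T.
u = B²/(2μ₀) = (7.319×10^-2)²/(2×4π×10⁻⁷) = 2.131×10^3 J/m³.

u ≈ 2130 J/m³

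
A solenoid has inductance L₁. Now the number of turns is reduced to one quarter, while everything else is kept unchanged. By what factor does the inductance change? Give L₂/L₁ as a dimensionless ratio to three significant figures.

For a solenoid, L ∝ μᵣN²A/ℓ.
L₂/L₁ = (0.25)^2 = 0.0625.

L₂/L₁ = 0.0625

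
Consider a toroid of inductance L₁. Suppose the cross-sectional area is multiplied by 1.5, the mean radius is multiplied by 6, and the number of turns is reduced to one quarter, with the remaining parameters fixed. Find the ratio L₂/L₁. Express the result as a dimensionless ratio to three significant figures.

L₂/L₁ = 0.0156

For a toroid, L ∝ μᵣN²A/R.
L₂/L₁ = (1.5) × (6)^-1 × (0.25)^2 = 0.0156.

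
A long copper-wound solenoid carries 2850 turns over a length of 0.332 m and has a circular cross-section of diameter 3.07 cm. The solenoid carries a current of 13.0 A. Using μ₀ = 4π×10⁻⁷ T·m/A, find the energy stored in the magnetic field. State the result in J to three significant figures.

U ≈ 1.92 J

A = π(d/2)² = π(1.535×10^-2 m)² = 7.402×10^-4 m².
L = μ₀N²A/ℓ = (4π×10⁻⁷)(2850)²(7.402×10^-4)/(0.332) = 2.276×10^-2 H.
U = ½LI² = ½(2.276×10^-2)(13.0)² = 1.923 J.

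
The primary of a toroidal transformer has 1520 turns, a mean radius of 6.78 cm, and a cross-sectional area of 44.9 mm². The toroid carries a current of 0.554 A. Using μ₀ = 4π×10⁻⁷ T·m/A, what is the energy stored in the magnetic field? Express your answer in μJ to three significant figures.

L = μ₀N²A/(2πR) = (4π×10⁻⁷)(1520)²(4.490×10^-5)/(2π×6.780×10^-2) = 3.060×10^-4 H.
U = ½LI² = ½(3.060×10^-4)(0.554)² = 4.696×10^-5 J.

U ≈ 47.0 μJ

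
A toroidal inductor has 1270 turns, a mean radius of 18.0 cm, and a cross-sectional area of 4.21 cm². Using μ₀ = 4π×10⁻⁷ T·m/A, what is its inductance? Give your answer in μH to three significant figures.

For a thin toroid, L = μ₀N²A/(2πR).
L = (4π×10⁻⁷)(1270)²(4.210×10^-4) / (2π×0.18 m) = 7.5448×10^-4 H.

L ≈ 754 μH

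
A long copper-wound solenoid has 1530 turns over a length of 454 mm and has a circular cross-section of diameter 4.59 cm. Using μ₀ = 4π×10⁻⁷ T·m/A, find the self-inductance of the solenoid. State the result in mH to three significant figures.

A = π(d/2)² = π(2.295×10^-2 m)² = 1.6547×10^-3 m².
For a long solenoid, L = μ₀N²A/ℓ.
L = (4π×10⁻⁷)(1530)²(1.6547×10^-3)/(0.454 m) = 1.072×10^-2 H.

L ≈ 10.7 mH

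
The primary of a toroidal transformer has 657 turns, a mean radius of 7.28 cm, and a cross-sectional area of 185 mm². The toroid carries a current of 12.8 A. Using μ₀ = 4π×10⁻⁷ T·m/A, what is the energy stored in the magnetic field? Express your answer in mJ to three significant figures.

U ≈ 18.0 mJ

L = μ₀N²A/(2πR) = (4π×10⁻⁷)(657)²(1.850×10^-4)/(2π×7.280×10^-2) = 2.194×10^-4 H.
U = ½LI² = ½(2.194×10^-4)(12.8)² = 1.797×10^-2 J.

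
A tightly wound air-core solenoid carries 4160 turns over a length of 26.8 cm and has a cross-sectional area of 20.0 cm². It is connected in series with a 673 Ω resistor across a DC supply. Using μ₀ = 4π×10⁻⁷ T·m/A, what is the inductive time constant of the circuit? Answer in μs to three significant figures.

τ ≈ 241 μs

A = 20.0 cm² = 2.000×10^-3 m².
L = μ₀N²A/ℓ = (4π×10⁻⁷)(4160)²(2.000×10^-3)/(0.268) = 0.1623 H.
τ = L/R = (0.1623)/(673) = 2.411×10^-4 s.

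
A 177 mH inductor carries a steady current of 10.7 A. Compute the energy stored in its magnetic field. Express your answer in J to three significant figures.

Stored magnetic energy: U = ½LI².
U = ½(0.177 H)(10.7 A)² = 10.13 J.

U ≈ 10.1 J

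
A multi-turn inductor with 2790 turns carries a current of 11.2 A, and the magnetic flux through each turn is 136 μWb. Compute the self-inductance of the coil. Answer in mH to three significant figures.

L ≈ 33.9 mH

Self-inductance is defined by L = NΦ_B/I (flux linkage over current).
L = (2790)(1.360×10^-4 Wb)/(11.2 A) = 3.388×10^-2 H.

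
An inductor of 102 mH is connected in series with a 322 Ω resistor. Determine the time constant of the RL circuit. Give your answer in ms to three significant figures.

τ = L/R = (0.102 H)/(322 Ω) = 3.168×10^-4 s.

τ ≈ 0.317 ms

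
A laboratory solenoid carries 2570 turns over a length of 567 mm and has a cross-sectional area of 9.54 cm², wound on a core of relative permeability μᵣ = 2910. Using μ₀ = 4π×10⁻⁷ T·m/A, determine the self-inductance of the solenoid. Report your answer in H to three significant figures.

A = 9.54 cm² = 9.540×10^-4 m².
For a long solenoid, L = μ₀μᵣN²A/ℓ.
L = (4π×10⁻⁷)(2910)(2570)²(9.540×10^-4)/(0.567 m) = 40.64 H.

L ≈ 40.6 H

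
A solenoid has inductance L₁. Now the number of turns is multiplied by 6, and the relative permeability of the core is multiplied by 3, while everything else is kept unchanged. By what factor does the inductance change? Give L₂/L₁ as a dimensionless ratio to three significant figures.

For a solenoid, L ∝ μᵣN²A/ℓ.
L₂/L₁ = (6)^2 × (3) = 108.

L₂/L₁ = 108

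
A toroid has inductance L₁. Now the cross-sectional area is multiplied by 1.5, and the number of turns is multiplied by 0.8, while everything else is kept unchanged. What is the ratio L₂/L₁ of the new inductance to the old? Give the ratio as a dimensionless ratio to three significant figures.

For a toroid, L ∝ μᵣN²A/R.
L₂/L₁ = (1.5) × (0.8)^2 = 0.960.

L₂/L₁ = 0.960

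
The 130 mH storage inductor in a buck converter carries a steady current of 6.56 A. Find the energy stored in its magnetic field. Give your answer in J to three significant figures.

U ≈ 2.80 J

Stored magnetic energy: U = ½LI².
U = ½(0.13 H)(6.56 A)² = 2.797 J.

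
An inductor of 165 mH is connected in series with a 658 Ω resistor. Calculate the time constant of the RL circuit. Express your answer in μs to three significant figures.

τ = L/R = (0.165 H)/(658 Ω) = 2.508×10^-4 s.

τ ≈ 251 μs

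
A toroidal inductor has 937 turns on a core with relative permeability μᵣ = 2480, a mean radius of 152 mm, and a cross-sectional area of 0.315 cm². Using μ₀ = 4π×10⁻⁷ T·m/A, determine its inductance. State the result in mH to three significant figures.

L ≈ 90.2 mH

For a thin toroid, L = μ₀μᵣN²A/(2πR).
L = (4π×10⁻⁷)(2480)(937)²(3.150×10^-5) / (2π×0.152 m) = 9.0246×10^-2 H.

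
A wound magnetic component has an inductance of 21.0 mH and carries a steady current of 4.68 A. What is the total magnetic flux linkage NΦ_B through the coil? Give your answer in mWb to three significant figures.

NΦ_B ≈ 98.3 mWb

From L = NΦ_B/I, the flux linkage is NΦ_B = LI.
NΦ_B = (2.100×10^-2 H)(4.68 A) = 9.828×10^-2 Wb.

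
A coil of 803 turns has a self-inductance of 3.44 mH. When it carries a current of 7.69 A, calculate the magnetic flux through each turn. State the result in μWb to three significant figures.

Φ_B ≈ 32.9 μWb

From L = NΦ_B/I, the flux per turn is Φ_B = LI/N.
Φ_B = (3.440×10^-3 H)(7.69 A)/803 = 3.294×10^-5 Wb.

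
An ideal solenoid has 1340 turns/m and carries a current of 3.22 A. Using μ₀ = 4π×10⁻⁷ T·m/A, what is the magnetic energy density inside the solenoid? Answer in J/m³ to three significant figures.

B = μ₀nI = (4π×10⁻⁷)(1.340×10^3)(3.22) = 5.422×10^-3 T.
u = B²/(2μ₀) = (5.422×10^-3)²/(2×4π×10⁻⁷) = 11.7 J/m³.

u ≈ 11.7 J/m³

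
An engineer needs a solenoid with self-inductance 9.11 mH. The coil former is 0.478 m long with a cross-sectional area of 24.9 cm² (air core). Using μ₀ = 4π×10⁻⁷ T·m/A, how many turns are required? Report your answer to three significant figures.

A = 24.9 cm² = 2.490×10^-3 m².
From L = μ₀N²A/ℓ, N = √(Lℓ / (μ₀A)).
N = √[(9.110×10^-3)(0.478) / ((4π×10⁻⁷)×2.490×10^-3)] = √(1.392×10^6) ≈ 1179.7.

N ≈ 1180 turns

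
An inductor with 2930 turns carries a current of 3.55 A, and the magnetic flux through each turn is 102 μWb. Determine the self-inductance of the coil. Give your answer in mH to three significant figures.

Self-inductance is defined by L = NΦ_B/I (flux linkage over current).
L = (2930)(1.020×10^-4 Wb)/(3.55 A) = 8.419×10^-2 H.

L ≈ 84.2 mH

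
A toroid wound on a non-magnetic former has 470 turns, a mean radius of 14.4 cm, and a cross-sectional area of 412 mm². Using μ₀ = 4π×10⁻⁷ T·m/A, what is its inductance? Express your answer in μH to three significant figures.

L ≈ 126 μH

For a thin toroid, L = μ₀N²A/(2πR).
L = (4π×10⁻⁷)(470)²(4.120×10^-4) / (2π×0.144 m) = 1.264×10^-4 H.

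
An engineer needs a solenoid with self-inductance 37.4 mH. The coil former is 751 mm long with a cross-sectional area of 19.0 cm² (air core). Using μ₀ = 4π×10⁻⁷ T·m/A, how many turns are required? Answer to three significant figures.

N ≈ 3430 turns

A = 19.0 cm² = 1.900×10^-3 m².
From L = μ₀N²A/ℓ, N = √(Lℓ / (μ₀A)).
N = √[(3.740×10^-2)(0.751) / ((4π×10⁻⁷)×1.900×10^-3)] = √(1.176×10^7) ≈ 3429.8.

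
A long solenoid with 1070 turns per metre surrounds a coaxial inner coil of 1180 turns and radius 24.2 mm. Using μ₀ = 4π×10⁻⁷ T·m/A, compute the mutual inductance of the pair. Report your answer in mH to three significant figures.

M ≈ 2.92 mH

The outer solenoid produces a uniform field B₁ = μ₀n₁I₁ across the inner coil,
so the flux linkage is N₂Φ = N₂B₁A₂ = μ₀n₁N₂A₂·I₁, giving M = μ₀n₁N₂A₂.
A₂ = πr² = π(2.420×10^-2 m)² = 1.840×10^-3 m².
M = (4π×10⁻⁷)(1070)(1180)(1.840×10^-3) = 2.919×10^-3 H.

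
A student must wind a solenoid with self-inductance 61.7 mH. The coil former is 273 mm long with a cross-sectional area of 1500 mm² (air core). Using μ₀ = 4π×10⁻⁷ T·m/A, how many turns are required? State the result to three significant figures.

N ≈ 2990 turns

A = 1500 mm² = 1.500×10^-3 m².
From L = μ₀N²A/ℓ, N = √(Lℓ / (μ₀A)).
N = √[(6.170×10^-2)(0.273) / ((4π×10⁻⁷)×1.500×10^-3)] = √(8.936×10^6) ≈ 2989.3.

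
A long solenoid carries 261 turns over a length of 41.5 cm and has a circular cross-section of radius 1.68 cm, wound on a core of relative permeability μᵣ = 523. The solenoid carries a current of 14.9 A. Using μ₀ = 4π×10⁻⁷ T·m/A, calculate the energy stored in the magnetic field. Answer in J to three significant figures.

A = πr² = π(1.680×10^-2 m)² = 8.867×10^-4 m².
L = μ₀μᵣN²A/ℓ = (4π×10⁻⁷)(523)(261)²(8.867×10^-4)/(0.415) = 9.566×10^-2 H.
U = ½LI² = ½(9.566×10^-2)(14.9)² = 10.62 J.

U ≈ 10.6 J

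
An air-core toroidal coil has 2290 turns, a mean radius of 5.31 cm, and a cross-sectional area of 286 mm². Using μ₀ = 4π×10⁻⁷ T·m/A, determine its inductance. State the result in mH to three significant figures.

L ≈ 5.65 mH

For a thin toroid, L = μ₀N²A/(2πR).
L = (4π×10⁻⁷)(2290)²(2.860×10^-4) / (2π×5.310×10^-2 m) = 5.649×10^-3 H.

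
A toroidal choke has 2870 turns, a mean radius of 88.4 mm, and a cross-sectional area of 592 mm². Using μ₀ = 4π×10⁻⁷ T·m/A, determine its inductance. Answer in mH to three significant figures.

For a thin toroid, L = μ₀N²A/(2πR).
L = (4π×10⁻⁷)(2870)²(5.920×10^-4) / (2π×8.840×10^-2 m) = 1.103×10^-2 H.

L ≈ 11.0 mH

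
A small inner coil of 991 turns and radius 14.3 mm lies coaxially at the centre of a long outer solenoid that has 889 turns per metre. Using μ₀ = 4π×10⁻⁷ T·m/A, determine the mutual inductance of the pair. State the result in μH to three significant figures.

M ≈ 711 μH

The outer solenoid produces a uniform field B₁ = μ₀n₁I₁ across the inner coil,
so the flux linkage is N₂Φ = N₂B₁A₂ = μ₀n₁N₂A₂·I₁, giving M = μ₀n₁N₂A₂.
A₂ = πr² = π(1.430×10^-2 m)² = 6.424×10^-4 m².
M = (4π×10⁻⁷)(889)(991)(6.424×10^-4) = 7.112×10^-4 H.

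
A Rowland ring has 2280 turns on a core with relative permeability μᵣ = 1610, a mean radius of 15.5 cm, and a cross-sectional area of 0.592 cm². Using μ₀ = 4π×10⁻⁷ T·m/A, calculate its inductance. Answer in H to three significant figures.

L ≈ 0.639 H

For a thin toroid, L = μ₀μᵣN²A/(2πR).
L = (4π×10⁻⁷)(1610)(2280)²(5.920×10^-5) / (2π×0.155 m) = 0.6393 H.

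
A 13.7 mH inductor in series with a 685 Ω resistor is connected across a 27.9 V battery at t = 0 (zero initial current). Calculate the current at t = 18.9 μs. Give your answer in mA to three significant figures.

τ = L/R = 1.370×10^-2/685 = 2.000×10^-5 s; final current I_∞ = ε/R = 27.9/685 = 4.073×10^-2 A.
I(t) = I_∞(1 − e^(−t/τ)) with t/τ = 0.945.
I = (4.073×10^-2)(1 − e^(−0.945)) = 2.490×10^-2 A.

I ≈ 24.9 mA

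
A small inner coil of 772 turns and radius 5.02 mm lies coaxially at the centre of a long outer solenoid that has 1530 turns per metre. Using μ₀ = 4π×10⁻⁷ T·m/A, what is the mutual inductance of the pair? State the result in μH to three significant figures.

M ≈ 118 μH

The outer solenoid produces a uniform field B₁ = μ₀n₁I₁ across the inner coil,
so the flux linkage is N₂Φ = N₂B₁A₂ = μ₀n₁N₂A₂·I₁, giving M = μ₀n₁N₂A₂.
A₂ = πr² = π(5.020×10^-3 m)² = 7.917×10^-5 m².
M = (4π×10⁻⁷)(1530)(772)(7.917×10^-5) = 1.175×10^-4 H.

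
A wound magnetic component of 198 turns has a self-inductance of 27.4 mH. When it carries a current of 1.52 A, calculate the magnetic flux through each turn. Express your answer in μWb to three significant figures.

From L = NΦ_B/I, the flux per turn is Φ_B = LI/N.
Φ_B = (2.740×10^-2 H)(1.52 A)/198 = 2.103×10^-4 Wb.

Φ_B ≈ 210 μWb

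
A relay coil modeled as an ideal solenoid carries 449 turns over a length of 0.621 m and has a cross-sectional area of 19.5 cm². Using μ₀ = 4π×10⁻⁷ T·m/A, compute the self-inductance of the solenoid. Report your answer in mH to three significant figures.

A = 19.5 cm² = 1.950×10^-3 m².
For a long solenoid, L = μ₀N²A/ℓ.
L = (4π×10⁻⁷)(449)²(1.950×10^-3)/(0.621 m) = 7.955×10^-4 H.

L ≈ 0.796 mH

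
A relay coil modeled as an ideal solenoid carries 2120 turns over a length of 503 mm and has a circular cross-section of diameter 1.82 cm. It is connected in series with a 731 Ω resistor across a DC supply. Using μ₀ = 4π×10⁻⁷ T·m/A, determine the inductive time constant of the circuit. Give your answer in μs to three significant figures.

τ ≈ 4.00 μs

A = π(d/2)² = π(9.100×10^-3 m)² = 2.602×10^-4 m².
L = μ₀N²A/ℓ = (4π×10⁻⁷)(2120)²(2.602×10^-4)/(0.503) = 2.921×10^-3 H.
τ = L/R = (2.921×10^-3)/(731) = 3.996×10^-6 s.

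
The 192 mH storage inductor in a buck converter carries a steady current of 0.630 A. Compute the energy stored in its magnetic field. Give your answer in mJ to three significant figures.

Stored magnetic energy: U = ½LI².
U = ½(0.192 H)(0.630 A)² = 3.810×10^-2 J.

U ≈ 38.1 mJ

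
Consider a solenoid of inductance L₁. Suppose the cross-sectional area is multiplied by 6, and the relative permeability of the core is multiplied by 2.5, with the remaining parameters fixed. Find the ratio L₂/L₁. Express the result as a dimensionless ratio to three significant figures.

For a solenoid, L ∝ μᵣN²A/ℓ.
L₂/L₁ = (6) × (2.5) = 15.0.

L₂/L₁ = 15.0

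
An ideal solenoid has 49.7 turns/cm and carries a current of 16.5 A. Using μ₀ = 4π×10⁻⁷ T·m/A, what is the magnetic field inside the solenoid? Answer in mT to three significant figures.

B ≈ 103 mT

Inside a long solenoid, B = μ₀nI.
B = (4π×10⁻⁷)(4.970×10^3 m⁻¹)(16.5 A) = 0.1031 T.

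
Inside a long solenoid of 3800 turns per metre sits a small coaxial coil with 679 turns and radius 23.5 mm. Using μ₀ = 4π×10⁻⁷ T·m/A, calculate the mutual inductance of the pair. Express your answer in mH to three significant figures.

M ≈ 5.63 mH

The outer solenoid produces a uniform field B₁ = μ₀n₁I₁ across the inner coil,
so the flux linkage is N₂Φ = N₂B₁A₂ = μ₀n₁N₂A₂·I₁, giving M = μ₀n₁N₂A₂.
A₂ = πr² = π(2.350×10^-2 m)² = 1.7349×10^-3 m².
M = (4π×10⁻⁷)(3800)(679)(1.7349×10^-3) = 5.625×10^-3 H.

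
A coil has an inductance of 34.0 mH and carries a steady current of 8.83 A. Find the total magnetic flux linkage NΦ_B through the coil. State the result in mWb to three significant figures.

NΦ_B ≈ 300 mWb

From L = NΦ_B/I, the flux linkage is NΦ_B = LI.
NΦ_B = (3.400×10^-2 H)(8.83 A) = 0.3002 Wb.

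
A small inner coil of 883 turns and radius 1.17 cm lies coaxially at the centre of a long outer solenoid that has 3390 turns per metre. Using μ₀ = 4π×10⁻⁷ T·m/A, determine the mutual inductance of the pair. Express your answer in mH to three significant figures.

The outer solenoid produces a uniform field B₁ = μ₀n₁I₁ across the inner coil,
so the flux linkage is N₂Φ = N₂B₁A₂ = μ₀n₁N₂A₂·I₁, giving M = μ₀n₁N₂A₂.
A₂ = πr² = π(1.170×10^-2 m)² = 4.301×10^-4 m².
M = (4π×10⁻⁷)(3390)(883)(4.301×10^-4) = 1.618×10^-3 H.

M ≈ 1.62 mH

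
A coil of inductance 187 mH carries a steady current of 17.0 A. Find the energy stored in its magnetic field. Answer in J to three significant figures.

U ≈ 27.0 J

Stored magnetic energy: U = ½LI².
U = ½(0.187 H)(17.0 A)² = 27.02 J.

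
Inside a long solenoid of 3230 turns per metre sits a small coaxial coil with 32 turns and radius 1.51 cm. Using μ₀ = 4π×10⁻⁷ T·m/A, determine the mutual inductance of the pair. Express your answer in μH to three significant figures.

The outer solenoid produces a uniform field B₁ = μ₀n₁I₁ across the inner coil,
so the flux linkage is N₂Φ = N₂B₁A₂ = μ₀n₁N₂A₂·I₁, giving M = μ₀n₁N₂A₂.
A₂ = πr² = π(1.510×10^-2 m)² = 7.163×10^-4 m².
M = (4π×10⁻⁷)(3230)(32)(7.163×10^-4) = 9.304×10^-5 H.

M ≈ 93.0 μH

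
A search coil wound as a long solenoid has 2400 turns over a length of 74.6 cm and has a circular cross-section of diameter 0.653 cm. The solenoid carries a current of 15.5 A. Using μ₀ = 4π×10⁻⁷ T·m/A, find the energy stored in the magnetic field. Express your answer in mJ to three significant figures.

U ≈ 39.0 mJ

A = π(d/2)² = π(3.265×10^-3 m)² = 3.349×10^-5 m².
L = μ₀N²A/ℓ = (4π×10⁻⁷)(2400)²(3.349×10^-5)/(0.746) = 3.249×10^-4 H.
U = ½LI² = ½(3.249×10^-4)(15.5)² = 3.903×10^-2 J.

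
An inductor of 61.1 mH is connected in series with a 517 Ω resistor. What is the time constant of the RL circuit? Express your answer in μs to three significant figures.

τ = L/R = (6.110×10^-2 H)/(517 Ω) = 1.182×10^-4 s.

τ ≈ 118 μs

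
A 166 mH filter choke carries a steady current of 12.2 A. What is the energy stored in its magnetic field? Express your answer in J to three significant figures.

U ≈ 12.4 J

Stored magnetic energy: U = ½LI².
U = ½(0.166 H)(12.2 A)² = 12.35 J.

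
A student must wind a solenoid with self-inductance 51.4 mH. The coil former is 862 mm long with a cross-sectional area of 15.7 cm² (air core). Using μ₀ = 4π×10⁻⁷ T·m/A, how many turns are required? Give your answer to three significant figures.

A = 15.7 cm² = 1.570×10^-3 m².
From L = μ₀N²A/ℓ, N = √(Lℓ / (μ₀A)).
N = √[(5.140×10^-2)(0.862) / ((4π×10⁻⁷)×1.570×10^-3)] = √(2.246×10^7) ≈ 4738.9.

N ≈ 4740 turns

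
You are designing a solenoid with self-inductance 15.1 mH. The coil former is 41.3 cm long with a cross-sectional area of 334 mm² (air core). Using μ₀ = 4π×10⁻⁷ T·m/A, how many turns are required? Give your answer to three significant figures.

A = 334 mm² = 3.340×10^-4 m².
From L = μ₀N²A/ℓ, N = √(Lℓ / (μ₀A)).
N = √[(1.510×10^-2)(0.413) / ((4π×10⁻⁷)×3.340×10^-4)] = √(1.486×10^7) ≈ 3854.7.

N ≈ 3850 turns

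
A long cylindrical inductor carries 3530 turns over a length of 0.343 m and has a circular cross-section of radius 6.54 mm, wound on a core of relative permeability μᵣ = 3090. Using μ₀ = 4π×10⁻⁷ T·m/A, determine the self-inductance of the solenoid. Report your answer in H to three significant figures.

L ≈ 19.0 H

A = πr² = π(6.540×10^-3 m)² = 1.344×10^-4 m².
For a long solenoid, L = μ₀μᵣN²A/ℓ.
L = (4π×10⁻⁷)(3090)(3530)²(1.344×10^-4)/(0.343 m) = 18.96 H.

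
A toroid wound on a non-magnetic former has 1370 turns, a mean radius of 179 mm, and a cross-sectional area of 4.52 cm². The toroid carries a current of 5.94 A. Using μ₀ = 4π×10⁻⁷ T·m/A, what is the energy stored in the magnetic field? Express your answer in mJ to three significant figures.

U ≈ 16.7 mJ

L = μ₀N²A/(2πR) = (4π×10⁻⁷)(1370)²(4.520×10^-4)/(2π×0.179) = 9.479×10^-4 H.
U = ½LI² = ½(9.479×10^-4)(5.94)² = 1.672×10^-2 J.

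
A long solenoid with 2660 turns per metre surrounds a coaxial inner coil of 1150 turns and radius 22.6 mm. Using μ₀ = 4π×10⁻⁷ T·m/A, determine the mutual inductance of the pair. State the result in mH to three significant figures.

M ≈ 6.17 mH

The outer solenoid produces a uniform field B₁ = μ₀n₁I₁ across the inner coil,
so the flux linkage is N₂Φ = N₂B₁A₂ = μ₀n₁N₂A₂·I₁, giving M = μ₀n₁N₂A₂.
A₂ = πr² = π(2.260×10^-2 m)² = 1.6046×10^-3 m².
M = (4π×10⁻⁷)(2660)(1150)(1.6046×10^-3) = 6.168×10^-3 H.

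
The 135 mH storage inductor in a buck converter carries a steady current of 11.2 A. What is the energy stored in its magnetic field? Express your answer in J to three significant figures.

U ≈ 8.47 J

Stored magnetic energy: U = ½LI².
U = ½(0.135 H)(11.2 A)² = 8.467 J.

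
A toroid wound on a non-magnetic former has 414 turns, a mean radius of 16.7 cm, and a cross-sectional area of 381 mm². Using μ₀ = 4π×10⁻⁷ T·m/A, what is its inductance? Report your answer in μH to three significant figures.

For a thin toroid, L = μ₀N²A/(2πR).
L = (4π×10⁻⁷)(414)²(3.810×10^-4) / (2π×0.167 m) = 7.821×10^-5 H.

L ≈ 78.2 μH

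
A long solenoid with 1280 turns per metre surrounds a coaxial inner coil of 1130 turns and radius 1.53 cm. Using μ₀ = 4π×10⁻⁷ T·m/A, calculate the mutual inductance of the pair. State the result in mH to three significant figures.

M ≈ 1.34 mH

The outer solenoid produces a uniform field B₁ = μ₀n₁I₁ across the inner coil,
so the flux linkage is N₂Φ = N₂B₁A₂ = μ₀n₁N₂A₂·I₁, giving M = μ₀n₁N₂A₂.
A₂ = πr² = π(1.530×10^-2 m)² = 7.354×10^-4 m².
M = (4π×10⁻⁷)(1280)(1130)(7.354×10^-4) = 1.337×10^-3 H.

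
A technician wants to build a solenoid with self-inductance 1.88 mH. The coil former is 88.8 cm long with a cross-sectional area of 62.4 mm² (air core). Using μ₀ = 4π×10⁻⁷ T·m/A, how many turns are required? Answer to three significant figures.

N ≈ 4610 turns

A = 62.4 mm² = 6.240×10^-5 m².
From L = μ₀N²A/ℓ, N = √(Lℓ / (μ₀A)).
N = √[(1.880×10^-3)(0.888) / ((4π×10⁻⁷)×6.240×10^-5)] = √(2.129×10^7) ≈ 4614.1.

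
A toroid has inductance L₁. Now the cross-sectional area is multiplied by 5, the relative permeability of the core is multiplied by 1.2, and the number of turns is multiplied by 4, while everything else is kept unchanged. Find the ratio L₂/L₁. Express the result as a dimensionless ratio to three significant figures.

L₂/L₁ = 96.0

For a toroid, L ∝ μᵣN²A/R.
L₂/L₁ = (5) × (1.2) × (4)^2 = 96.0.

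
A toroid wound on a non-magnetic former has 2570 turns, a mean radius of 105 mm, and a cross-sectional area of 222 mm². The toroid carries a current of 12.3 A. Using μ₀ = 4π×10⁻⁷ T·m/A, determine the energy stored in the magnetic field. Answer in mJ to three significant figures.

U ≈ 211 mJ

L = μ₀N²A/(2πR) = (4π×10⁻⁷)(2570)²(2.220×10^-4)/(2π×0.105) = 2.793×10^-3 H.
U = ½LI² = ½(2.793×10^-3)(12.3)² = 0.2113 J.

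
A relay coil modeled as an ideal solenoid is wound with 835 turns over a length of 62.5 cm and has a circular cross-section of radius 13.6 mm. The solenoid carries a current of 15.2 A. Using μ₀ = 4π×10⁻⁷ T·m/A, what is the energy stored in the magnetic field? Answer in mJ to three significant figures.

A = πr² = π(1.360×10^-2 m)² = 5.811×10^-4 m².
L = μ₀N²A/ℓ = (4π×10⁻⁷)(835)²(5.811×10^-4)/(0.625) = 8.146×10^-4 H.
U = ½LI² = ½(8.146×10^-4)(15.2)² = 9.410×10^-2 J.

U ≈ 94.1 mJ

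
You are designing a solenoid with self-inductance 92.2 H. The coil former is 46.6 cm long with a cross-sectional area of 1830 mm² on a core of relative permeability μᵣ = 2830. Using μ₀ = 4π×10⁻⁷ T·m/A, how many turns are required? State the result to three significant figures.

N ≈ 2570 turns

A = 1830 mm² = 1.830×10^-3 m².
From L = μ₀μᵣN²A/ℓ, N = √(Lℓ / (μ₀μᵣA)).
N = √[(92.2)(0.466) / ((4π×10⁻⁷)(2830)×1.830×10^-3)] = √(6.602×10^6) ≈ 2569.4.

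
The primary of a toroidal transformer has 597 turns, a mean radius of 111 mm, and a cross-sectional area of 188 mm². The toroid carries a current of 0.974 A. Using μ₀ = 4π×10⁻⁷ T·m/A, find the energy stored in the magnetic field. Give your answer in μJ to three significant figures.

L = μ₀N²A/(2πR) = (4π×10⁻⁷)(597)²(1.880×10^-4)/(2π×0.111) = 1.207×10^-4 H.
U = ½LI² = ½(1.207×10^-4)(0.974)² = 5.727×10^-5 J.

U ≈ 57.3 μJ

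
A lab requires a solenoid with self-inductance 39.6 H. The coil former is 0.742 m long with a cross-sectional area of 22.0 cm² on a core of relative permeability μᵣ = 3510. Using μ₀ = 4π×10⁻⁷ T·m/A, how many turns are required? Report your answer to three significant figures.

N ≈ 1740 turns

A = 22.0 cm² = 2.200×10^-3 m².
From L = μ₀μᵣN²A/ℓ, N = √(Lℓ / (μ₀μᵣA)).
N = √[(39.6)(0.742) / ((4π×10⁻⁷)(3510)×2.200×10^-3)] = √(3.028×10^6) ≈ 1740.1.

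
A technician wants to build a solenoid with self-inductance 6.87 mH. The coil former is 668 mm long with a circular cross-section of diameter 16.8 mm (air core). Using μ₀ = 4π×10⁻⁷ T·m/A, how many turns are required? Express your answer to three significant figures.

A = π(d/2)² = π(8.400×10^-3 m)² = 2.217×10^-4 m².
From L = μ₀N²A/ℓ, N = √(Lℓ / (μ₀A)).
N = √[(6.870×10^-3)(0.668) / ((4π×10⁻⁷)×2.217×10^-4)] = √(1.647×10^7) ≈ 4058.9.

N ≈ 4060 turns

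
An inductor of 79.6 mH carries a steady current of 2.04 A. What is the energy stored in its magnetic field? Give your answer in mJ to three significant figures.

Stored magnetic energy: U = ½LI².
U = ½(7.960×10^-2 H)(2.04 A)² = 0.1656 J.

U ≈ 166 mJ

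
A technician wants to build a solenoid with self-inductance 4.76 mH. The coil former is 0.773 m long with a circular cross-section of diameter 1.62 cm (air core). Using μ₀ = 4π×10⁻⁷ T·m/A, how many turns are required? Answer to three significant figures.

A = π(d/2)² = π(8.100×10^-3 m)² = 2.061×10^-4 m².
From L = μ₀N²A/ℓ, N = √(Lℓ / (μ₀A)).
N = √[(4.760×10^-3)(0.773) / ((4π×10⁻⁷)×2.061×10^-4)] = √(1.421×10^7) ≈ 3769.0.

N ≈ 3770 turns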